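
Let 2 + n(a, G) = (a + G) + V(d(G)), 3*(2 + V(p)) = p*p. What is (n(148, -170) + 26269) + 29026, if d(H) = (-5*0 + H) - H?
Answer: 55269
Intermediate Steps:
d(H) = 0 (d(H) = (0 + H) - H = H - H = 0)
V(p) = -2 + p²/3 (V(p) = -2 + (p*p)/3 = -2 + p²/3)
n(a, G) = -4 + G + a (n(a, G) = -2 + ((a + G) + (-2 + (⅓)*0²)) = -2 + ((G + a) + (-2 + (⅓)*0)) = -2 + ((G + a) + (-2 + 0)) = -2 + ((G + a) - 2) = -2 + (-2 + G + a) = -4 + G + a)
(n(148, -170) + 26269) + 29026 = ((-4 - 170 + 148) + 26269) + 29026 = (-26 + 26269) + 29026 = 26243 + 29026 = 55269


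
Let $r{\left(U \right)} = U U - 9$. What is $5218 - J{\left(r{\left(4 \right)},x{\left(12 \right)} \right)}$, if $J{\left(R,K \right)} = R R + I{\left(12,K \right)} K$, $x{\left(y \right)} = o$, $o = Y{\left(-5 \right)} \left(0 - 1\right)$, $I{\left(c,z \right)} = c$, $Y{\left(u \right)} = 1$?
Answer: $5181$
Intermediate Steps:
$o = -1$ ($o = 1 \left(0 - 1\right) = 1 \left(-1\right) = -1$)
$r{\left(U \right)} = -9 + U^{2}$ ($r{\left(U \right)} = U^{2} - 9 = -9 + U^{2}$)
$x{\left(y \right)} = -1$
$J{\left(R,K \right)} = R^{2} + 12 K$ ($J{\left(R,K \right)} = R R + 12 K = R^{2} + 12 K$)
$5218 - J{\left(r{\left(4 \right)},x{\left(12 \right)} \right)} = 5218 - \left(\left(-9 + 4^{2}\right)^{2} + 12 \left(-1\right)\right) = 5218 - \left(\left(-9 + 16\right)^{2} - 12\right) = 5218 - \left(7^{2} - 12\right) = 5218 - \left(49 - 12\right) = 5218 - 37 = 5181$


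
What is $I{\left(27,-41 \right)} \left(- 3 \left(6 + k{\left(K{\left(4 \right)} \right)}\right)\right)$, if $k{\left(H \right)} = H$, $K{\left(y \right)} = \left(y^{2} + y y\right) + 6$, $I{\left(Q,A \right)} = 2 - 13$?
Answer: $1452$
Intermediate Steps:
$I{\left(Q,A \right)} = -11$
$K{\left(y \right)} = 6 + 2 y^{2}$ ($K{\left(y \right)} = \left(y^{2} + y^{2}\right) + 6 = 2 y^{2} + 6 = 6 + 2 y^{2}$)
$I{\left(27,-41 \right)} \left(- 3 \left(6 + k{\left(K{\left(4 \right)} \right)}\right)\right) = - 11 \left(- 3 \left(6 + \left(6 + 2 \cdot 4^{2}\right)\right)\right) = - 11 \left(- 3 \left(6 + \left(6 + 2 \cdot 16\right)\right)\right) = - 11 \left(- 3 \left(6 + \left(6 + 32\right)\right)\right) = - 11 \left(- 3 \left(6 + 38\right)\right) = - 11 \left(\left(-3\right) 44\right) = \left(-11\right) \left(-132\right) = 1452$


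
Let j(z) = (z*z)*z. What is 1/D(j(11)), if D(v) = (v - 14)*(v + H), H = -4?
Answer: 1/1747659 ≈ 5.7219e-7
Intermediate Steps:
j(z) = z³ (j(z) = z²*z = z³)
D(v) = (-14 + v)*(-4 + v) (D(v) = (v - 14)*(v - 4) = (-14 + v)*(-4 + v))
1/D(j(11)) = 1/(56 + (11³)² - 18*11³) = 1/(56 + 1331² - 18*1331) = 1/(56 + 1771561 - 23958) = 1/1747659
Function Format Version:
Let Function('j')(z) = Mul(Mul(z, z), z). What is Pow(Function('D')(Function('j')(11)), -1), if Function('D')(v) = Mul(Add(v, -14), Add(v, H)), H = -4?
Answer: Rational(1, 1747659) ≈ 5.7219e-7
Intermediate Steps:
Function('j')(z) = Pow(z, 3) (Function('j')(z) = Mul(Pow(z, 2), z) = Pow(z, 3))
Function('D')(v) = Mul(Add(-14, v), Add(-4, v)) (Function('D')(v) = Mul(Add(v, -14), Add(v, -4)) = Mul(Add(-14, v), Add(-4, v)))
Pow(Function('D')(Function('j')(11)), -1) = Pow(Add(56, Pow(Pow(11, 3), 2), Mul(-18, Pow(11, 3))), -1) = Pow(Add(56, Pow(1331, 2), Mul(-18, 1331)), -1) = Pow(Add(56, 1771561, -23958), -1) = Pow(1747659, -1) = Rational(1, 1747659)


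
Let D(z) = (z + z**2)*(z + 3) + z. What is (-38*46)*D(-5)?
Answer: 78660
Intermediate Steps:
D(z) = z + (3 + z)*(z + z**2) (D(z) = (z + z**2)*(3 + z) + z = (3 + z)*(z + z**2) + z = z + (3 + z)*(z + z**2))
(-38*46)*D(-5) = (-38*46)*(-5*(4 + (-5)**2 + 4*(-5))) = -(-8740)*(4 + 25 - 20) = -(-8740)*9 = -1748*(-45) = 78660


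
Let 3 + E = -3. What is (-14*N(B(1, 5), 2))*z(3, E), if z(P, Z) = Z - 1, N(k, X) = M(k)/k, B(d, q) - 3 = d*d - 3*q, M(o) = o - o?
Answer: 0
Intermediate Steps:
E = -6 (E = -3 - 3 = -6)
M(o) = 0
B(d, q) = 3 + d**2 - 3*q (B(d, q) = 3 + (d*d - 3*q) = 3 + (d**2 - 3*q) = 3 + d**2 - 3*q)
N(k, X) = 0 (N(k, X) = 0/k = 0)
z(P, Z) = -1 + Z
(-14*N(B(1, 5), 2))*z(3, E) = (-14*0)*(-1 - 6) = 0*(-7) = 0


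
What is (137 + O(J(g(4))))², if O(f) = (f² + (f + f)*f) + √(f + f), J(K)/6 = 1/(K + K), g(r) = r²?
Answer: 1231964377/65536 + 35099*√6/512 ≈ 18966.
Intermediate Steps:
J(K) = 3/K (J(K) = 6/(K + K) = 6/((2*K)) = 6*(1/(2*K)) = 3/K)
O(f) = 3*f² + √2*√f (O(f) = (f² + (2*f)*f) + √(2*f) = (f² + 2*f²) + √2*√f = 3*f² + √2*√f)
(137 + O(J(g(4))))² = (137 + (3*(3/(4²))² + √2*√(3/(4²))))² = (137 + (3*(3/16)² + √2*√(3/16)))² = (137 + (3*(9/256) + √2*(√3/4)))² = (137 + (27/256 + √6/4))² = (35099/256 + √6/4)²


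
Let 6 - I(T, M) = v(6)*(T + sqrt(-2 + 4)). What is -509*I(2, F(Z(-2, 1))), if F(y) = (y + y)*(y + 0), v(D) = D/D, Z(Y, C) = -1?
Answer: -2036 + 509*sqrt(2) ≈ -1316.2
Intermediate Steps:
v(D) = 1
F(y) = 2*y**2 (F(y) = (2*y)*y = 2*y**2)
I(T, M) = 6 - T - sqrt(2) (I(T, M) = 6 - (T + sqrt(-2 + 4)) = 6 - (T + sqrt(2)) = 6 + (-T - sqrt(2)) = 6 - T - sqrt(2))
-509*I(2, F(Z(-2, 1))) = -509*(6 - 1*2 - sqrt(2)) = -509*(6 - 2 - sqrt(2)) = -509*(4 - sqrt(2)) = -2036 + 509*sqrt(2)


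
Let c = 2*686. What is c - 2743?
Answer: -1371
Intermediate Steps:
c = 1372
c - 2743 = 1372 - 2743 = -1371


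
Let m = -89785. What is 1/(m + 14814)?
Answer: -1/74971 ≈ -1.3338e-5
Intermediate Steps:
1/(m + 14814) = 1/(-89785 + 14814) = 1/(-74971) = -1/74971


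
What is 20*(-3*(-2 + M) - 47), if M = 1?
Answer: -880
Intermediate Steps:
20*(-3*(-2 + M) - 47) = 20*(-3*(-2 + 1) - 47) = 20*(-3*(-1) - 47) = 20*(3 - 47) = 20*(-44) = -880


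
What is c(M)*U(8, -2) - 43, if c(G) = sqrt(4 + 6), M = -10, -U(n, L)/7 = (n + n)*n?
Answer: -43 - 896*sqrt(10) ≈ -2876.4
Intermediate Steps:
U(n, L) = -14*n**2 (U(n, L) = -7*(n + n)*n = -7*2*n*n = -14*n**2)
c(G) = sqrt(10)
c(M)*U(8, -2) - 43 = sqrt(10)*(-14*8**2) - 43 = sqrt(10)*(-14*64) - 43 = sqrt(10)*(-896) - 43 = -896*sqrt(10) - 43 = -43 - 896*sqrt(10)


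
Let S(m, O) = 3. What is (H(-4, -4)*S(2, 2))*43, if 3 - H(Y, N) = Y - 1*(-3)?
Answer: 516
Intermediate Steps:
H(Y, N) = -Y (H(Y, N) = 3 - (Y - 1*(-3)) = 3 - (Y + 3) = 3 - (3 + Y) = 3 + (-3 - Y) = -Y)
(H(-4, -4)*S(2, 2))*43 = (-1*(-4)*3)*43 = (4*3)*43 = 12*43 = 516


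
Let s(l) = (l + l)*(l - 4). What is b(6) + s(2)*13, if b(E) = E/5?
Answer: -514/5 ≈ -102.80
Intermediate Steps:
b(E) = E/5 (b(E) = E*(⅕) = E/5)
s(l) = 2*l*(-4 + l) (s(l) = (2*l)*(-4 + l) = 2*l*(-4 + l))
b(6) + s(2)*13 = (⅕)*6 + (2*2*(-4 + 2))*13 = 6/5 + (2*2*(-2))*13 = 6/5 - 8*13 = 6/5 - 104 = -514/5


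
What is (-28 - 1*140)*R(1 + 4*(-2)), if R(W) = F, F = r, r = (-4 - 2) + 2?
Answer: 672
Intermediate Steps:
r = -4 (r = -6 + 2 = -4)
F = -4
R(W) = -4
(-28 - 1*140)*R(1 + 4*(-2)) = (-28 - 1*140)*(-4) = (-28 - 140)*(-4) = -168*(-4) = 672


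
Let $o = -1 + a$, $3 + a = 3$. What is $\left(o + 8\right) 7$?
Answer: $49$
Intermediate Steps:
$a = 0$ ($a = -3 + 3 = 0$)
$o = -1$ ($o = -1 + 0 = -1$)
$\left(o + 8\right) 7 = \left(-1 + 8\right) 7 = 7 \cdot 7 = 49$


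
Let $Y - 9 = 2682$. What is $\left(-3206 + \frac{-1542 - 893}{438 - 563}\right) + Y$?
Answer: $- \frac{12388}{25} \approx -495.52$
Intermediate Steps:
$Y = 2691$ ($Y = 9 + 2682 = 2691$)
$\left(-3206 + \frac{-1542 - 893}{438 - 563}\right) + Y = \left(-3206 + \frac{-1542 - 893}{438 - 563}\right) + 2691 = \left(-3206 - \frac{2435}{-125}\right) + 2691 = \left(-3206 - - \frac{487}{25}\right) + 2691 = \left(-3206 + \frac{487}{25}\right) + 2691 = - \frac{79663}{25} + 2691 = - \frac{12388}{25}$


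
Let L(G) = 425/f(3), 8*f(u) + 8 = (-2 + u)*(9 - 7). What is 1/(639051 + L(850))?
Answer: 3/1915453 ≈ 1.5662e-6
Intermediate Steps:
f(u) = -3/2 + u/4 (f(u) = -1 + ((-2 + u)*(9 - 7))/8 = -1 + ((-2 + u)*2)/8 = -1 + (-4 + 2*u)/8 = -1 + (-½ + u/4) = -3/2 + u/4)
L(G) = -1700/3 (L(G) = 425/(-3/2 + (¼)*3) = 425/(-3/2 + ¾) = 425/(-¾) = 425*(-4/3) = -1700/3)
1/(639051 + L(850)) = 1/(639051 - 1700/3) = 1/(1915453/3) = 3/1915453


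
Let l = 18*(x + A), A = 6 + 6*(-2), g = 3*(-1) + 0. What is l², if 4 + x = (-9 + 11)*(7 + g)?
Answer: 1296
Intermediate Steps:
g = -3 (g = -3 + 0 = -3)
A = -6 (A = 6 - 12 = -6)
x = 4 (x = -4 + (-9 + 11)*(7 - 3) = -4 + 2*4 = -4 + 8 = 4)
l = -36 (l = 18*(4 - 6) = 18*(-2) = -36)
l² = (-36)² = 1296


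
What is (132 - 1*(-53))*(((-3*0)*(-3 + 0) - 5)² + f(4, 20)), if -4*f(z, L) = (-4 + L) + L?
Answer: 2960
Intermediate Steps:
f(z, L) = 1 - L/2 (f(z, L) = -((-4 + L) + L)/4 = -(-4 + 2*L)/4 = 1 - L/2)
(132 - 1*(-53))*(((-3*0)*(-3 + 0) - 5)² + f(4, 20)) = (132 - 1*(-53))*(((-3*0)*(-3 + 0) - 5)² + (1 - ½*20)) = (132 + 53)*((0*(-3) - 5)² + (1 - 10)) = 185*((0 - 5)² - 9) = 185*((-5)² - 9) = 185*(25 - 9) = 185*16 = 2960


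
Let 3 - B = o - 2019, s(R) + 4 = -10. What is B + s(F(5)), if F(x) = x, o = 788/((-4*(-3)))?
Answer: 5827/3 ≈ 1942.3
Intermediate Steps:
o = 197/3 (o = 788/12 = 788*(1/12) = 197/3 ≈ 65.667)
s(R) = -14 (s(R) = -4 - 10 = -14)
B = 5869/3 (B = 3 - (197/3 - 2019) = 3 - 1*(-5860/3) = 3 + 5860/3 = 5869/3 ≈ 1956.3)
B + s(F(5)) = 5869/3 - 14 = 5827/3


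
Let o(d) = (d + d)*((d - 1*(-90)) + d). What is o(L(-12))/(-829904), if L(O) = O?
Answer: 99/51869 ≈ 0.0019087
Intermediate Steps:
o(d) = 2*d*(90 + 2*d) (o(d) = (2*d)*((d + 90) + d) = (2*d)*((90 + d) + d) = (2*d)*(90 + 2*d) = 2*d*(90 + 2*d))
o(L(-12))/(-829904) = (4*(-12)*(45 - 12))/(-829904) = (4*(-12)*33)*(-1/829904) = -1584*(-1/829904) = 99/51869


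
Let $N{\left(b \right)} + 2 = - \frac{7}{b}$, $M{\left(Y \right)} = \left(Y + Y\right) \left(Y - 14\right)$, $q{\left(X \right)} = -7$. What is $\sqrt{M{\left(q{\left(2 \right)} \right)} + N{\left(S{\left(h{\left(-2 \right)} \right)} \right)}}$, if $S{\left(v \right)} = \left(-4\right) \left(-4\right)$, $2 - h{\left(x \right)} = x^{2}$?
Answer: $\frac{\sqrt{4665}}{4} \approx 17.075$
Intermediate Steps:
$h{\left(x \right)} = 2 - x^{2}$
$S{\left(v \right)} = 16$
$M{\left(Y \right)} = 2 Y \left(-14 + Y\right)$
$N{\left(b \right)} = -2 - \frac{7}{b}$
$\sqrt{M{\left(q{\left(2 \right)} \right)} + N{\left(S{\left(h{\left(-2 \right)} \right)} \right)}} = \sqrt{2 \left(-7\right) \left(-14 - 7\right) - \left(2 + \frac{7}{16}\right)} = \sqrt{2 \left(-7\right) \left(-21\right) - \frac{39}{16}} = \sqrt{294 - \frac{39}{16}} = \sqrt{\frac{4665}{16}} = \frac{\sqrt{4665}}{4}$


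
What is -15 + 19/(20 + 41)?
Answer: -896/61 ≈ -14.689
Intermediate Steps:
-15 + 19/(20 + 41) = -15 + 19/61 = -896/61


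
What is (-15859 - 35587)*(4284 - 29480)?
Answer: 1296233416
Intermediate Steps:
(-15859 - 35587)*(4284 - 29480) = -51446*(-25196) = 1296233416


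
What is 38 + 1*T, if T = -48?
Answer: -10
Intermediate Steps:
38 + 1*T = 38 + 1*(-48) = 38 - 48 = -10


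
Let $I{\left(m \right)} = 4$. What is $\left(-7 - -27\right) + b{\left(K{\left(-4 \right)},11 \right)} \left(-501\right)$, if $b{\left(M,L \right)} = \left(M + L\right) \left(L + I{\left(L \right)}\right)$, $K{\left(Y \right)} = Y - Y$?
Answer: $-82645$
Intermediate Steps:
$K{\left(Y \right)} = 0$
$b{\left(M,L \right)} = \left(4 + L\right) \left(L + M\right)$ ($b{\left(M,L \right)} = \left(M + L\right) \left(L + 4\right) = \left(L + M\right) \left(4 + L\right) = \left(4 + L\right) \left(L + M\right)$)
$\left(-7 - -27\right) + b{\left(K{\left(-4 \right)},11 \right)} \left(-501\right) = \left(-7 - -27\right) + \left(11^{2} + 4 \cdot 11 + 4 \cdot 0 + 11 \cdot 0\right) \left(-501\right) = \left(-7 + 27\right) + \left(121 + 44 + 0 + 0\right) \left(-501\right) = 20 + 165 \left(-501\right) = 20 - 82665 = -82645$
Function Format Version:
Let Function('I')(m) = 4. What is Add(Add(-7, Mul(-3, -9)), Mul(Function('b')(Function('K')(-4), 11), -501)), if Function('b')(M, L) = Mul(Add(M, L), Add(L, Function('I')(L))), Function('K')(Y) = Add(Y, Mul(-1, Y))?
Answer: -82645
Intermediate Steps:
Function('K')(Y) = 0
Function('b')(M, L) = Mul(Add(4, L), Add(L, M)) (Function('b')(M, L) = Mul(Add(M, L), Add(L, 4)) = Mul(Add(L, M), Add(4, L)) = Mul(Add(4, L), Add(L, M)))
Add(Add(-7, Mul(-3, -9)), Mul(Function('b')(Function('K')(-4), 11), -501)) = Add(Add(-7, Mul(-3, -9)), Mul(Add(Pow(11, 2), Mul(4, 11), Mul(4, 0), Mul(11, 0)), -501)) = Add(Add(-7, 27), Mul(Add(121, 44, 0, 0), -501)) = Add(20, Mul(165, -501)) = Add(20, -82665) = -82645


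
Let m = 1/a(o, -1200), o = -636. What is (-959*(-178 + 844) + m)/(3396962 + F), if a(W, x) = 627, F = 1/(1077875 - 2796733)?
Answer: -688335829021546/3660987358990665 ≈ -0.18802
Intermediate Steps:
F = -1/1718858 (F = 1/(-1718858) = -1/1718858 ≈ -5.8178e-7)
m = 1/627 ≈ 0.0015949
(-959*(-178 + 844) + m)/(3396962 + F) = (-959*(-178 + 844) + 1/627)/(3396962 - 1/1718858) = (-959*666 + 1/627)/(5838895309395/1718858) = (-638694 + 1/627)*(1718858/5838895309395) = -400461137/627*1718858/5838895309395 = -688335829021546/3660987358990665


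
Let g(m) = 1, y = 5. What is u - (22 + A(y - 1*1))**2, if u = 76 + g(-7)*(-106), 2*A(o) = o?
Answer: -606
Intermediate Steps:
A(o) = o/2
u = -30 (u = 76 + 1*(-106) = 76 - 106 = -30)
u - (22 + A(y - 1*1))**2 = -30 - (22 + (5 - 1*1)/2)**2 = -30 - (22 + (5 - 1)/2)**2 = -30 - (22 + (1/2)*4)**2 = -30 - (22 + 2)**2 = -30 - 1*24**2 = -30 - 1*576 = -30 - 576 = -606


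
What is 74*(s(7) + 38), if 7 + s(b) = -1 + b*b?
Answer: 5846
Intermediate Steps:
s(b) = -8 + b² (s(b) = -7 + (-1 + b*b) = -7 + (-1 + b²) = -8 + b²)
74*(s(7) + 38) = 74*((-8 + 7²) + 38) = 74*((-8 + 49) + 38) = 74*(41 + 38) = 74*79 = 5846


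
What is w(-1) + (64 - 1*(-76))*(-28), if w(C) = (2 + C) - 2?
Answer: -3921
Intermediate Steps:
w(C) = C
w(-1) + (64 - 1*(-76))*(-28) = -1 + (64 - 1*(-76))*(-28) = -1 + (64 + 76)*(-28) = -1 + 140*(-28) = -1 - 3920 = -3921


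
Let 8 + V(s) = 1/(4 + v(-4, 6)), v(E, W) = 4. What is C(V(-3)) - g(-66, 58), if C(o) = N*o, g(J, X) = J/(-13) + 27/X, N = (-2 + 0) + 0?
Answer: 15393/1508 ≈ 10.208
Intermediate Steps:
N = -2 (N = -2 + 0 = -2)
V(s) = -63/8 (V(s) = -8 + 1/(4 + 4) = -8 + 1/8 = -63/8)
g(J, X) = 27/X - J/13 (g(J, X) = J*(-1/13) + 27/X = -J/13 + 27/X = 27/X - J/13)
C(o) = -2*o
C(V(-3)) - g(-66, 58) = -2*(-63/8) - (27/58 - 1/13*(-66)) = 63/4 - (27*(1/58) + 66/13) = 63/4 - (27/58 + 66/13) = 63/4 - 1*4179/754 = 63/4 - 4179/754 = 15393/1508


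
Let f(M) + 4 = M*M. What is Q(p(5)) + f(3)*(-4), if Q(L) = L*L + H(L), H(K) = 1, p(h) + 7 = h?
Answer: -15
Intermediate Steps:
f(M) = -4 + M² (f(M) = -4 + M*M = -4 + M²)
p(h) = -7 + h
Q(L) = 1 + L² (Q(L) = L*L + 1 = L² + 1 = 1 + L²)
Q(p(5)) + f(3)*(-4) = (1 + (-7 + 5)²) + (-4 + 3²)*(-4) = (1 + (-2)²) + (-4 + 9)*(-4) = (1 + 4) + 5*(-4) = 5 - 20 = -15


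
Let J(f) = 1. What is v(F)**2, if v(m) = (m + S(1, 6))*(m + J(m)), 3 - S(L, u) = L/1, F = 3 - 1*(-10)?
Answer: 44100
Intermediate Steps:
F = 13 (F = 3 + 10 = 13)
S(L, u) = 3 - L (S(L, u) = 3 - L/1 = 3 - L)
v(m) = (1 + m)*(2 + m) (v(m) = (m + (3 - 1*1))*(m + 1) = (m + (3 - 1))*(1 + m) = (m + 2)*(1 + m) = (2 + m)*(1 + m) = (1 + m)*(2 + m))
v(F)**2 = (2 + 13**2 + 3*13)**2 = (2 + 169 + 39)**2 = 210**2 = 44100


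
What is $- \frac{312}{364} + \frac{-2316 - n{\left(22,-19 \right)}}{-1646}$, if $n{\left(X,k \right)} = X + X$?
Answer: $\frac{3322}{5761} \approx 0.57664$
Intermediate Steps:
$n{\left(X,k \right)} = 2 X$
$- \frac{312}{364} + \frac{-2316 - n{\left(22,-19 \right)}}{-1646} = - \frac{312}{364} + \frac{-2316 - 2 \cdot 22}{-1646} = \left(-312\right) \frac{1}{364} + \left(-2316 - 44\right) \left(- \frac{1}{1646}\right) = - \frac{6}{7} + \left(-2316 - 44\right) \left(- \frac{1}{1646}\right) = - \frac{6}{7} - - \frac{1180}{823} = - \frac{6}{7} + \frac{1180}{823} = \frac{3322}{5761}$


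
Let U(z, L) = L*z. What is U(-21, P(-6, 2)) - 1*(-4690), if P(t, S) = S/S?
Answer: 4669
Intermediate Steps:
P(t, S) = 1
U(-21, P(-6, 2)) - 1*(-4690) = 1*(-21) - 1*(-4690) = -21 + 4690 = 4669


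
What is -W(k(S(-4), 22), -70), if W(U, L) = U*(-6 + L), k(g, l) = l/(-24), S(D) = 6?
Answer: -209/3 ≈ -69.667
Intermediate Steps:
k(g, l) = -l/24 (k(g, l) = l*(-1/24) = -l/24)
-W(k(S(-4), 22), -70) = -(-1/24*22)*(-6 - 70) = -(-11)*(-76)/12 = -1*209/3 = -209/3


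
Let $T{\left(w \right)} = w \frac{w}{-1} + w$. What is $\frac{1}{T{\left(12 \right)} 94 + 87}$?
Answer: $- \frac{1}{12321} \approx -8.1162 \cdot 10^{-5}$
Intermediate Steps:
$T{\left(w \right)} = w - w^{2}$ ($T{\left(w \right)} = w w \left(-1\right) + w = w \left(- w\right) + w = - w^{2} + w = w - w^{2}$)
$\frac{1}{T{\left(12 \right)} 94 + 87} = \frac{1}{12 \left(1 - 12\right) 94 + 87} = \frac{1}{12 \left(-11\right) 94 + 87} = \frac{1}{\left(-132\right) 94 + 87} = \frac{1}{-12408 + 87} = \frac{1}{-12321} = - \frac{1}{12321}$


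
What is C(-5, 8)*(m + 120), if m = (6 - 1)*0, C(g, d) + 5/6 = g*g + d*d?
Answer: 10580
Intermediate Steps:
C(g, d) = -5/6 + d**2 + g**2 (C(g, d) = -5/6 + (g*g + d*d) = -5/6 + (g**2 + d**2) = -5/6 + (d**2 + g**2) = -5/6 + d**2 + g**2)
m = 0 (m = 5*0 = 0)
C(-5, 8)*(m + 120) = (-5/6 + 8**2 + (-5)**2)*(0 + 120) = (-5/6 + 64 + 25)*120 = (529/6)*120 = 10580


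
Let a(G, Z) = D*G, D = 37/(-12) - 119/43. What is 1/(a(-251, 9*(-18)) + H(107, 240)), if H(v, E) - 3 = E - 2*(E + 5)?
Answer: 516/630317 ≈ 0.00081864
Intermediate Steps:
D = -3019/516 (D = 37*(-1/12) - 119*1/43 = -37/12 - 119/43 = -3019/516 ≈ -5.8508)
H(v, E) = -7 - E (H(v, E) = 3 + (E - 2*(E + 5)) = 3 + (E - 2*(5 + E)) = 3 + (E + (-10 - 2*E)) = 3 + (-10 - E) = -7 - E)
a(G, Z) = -3019*G/516
1/(a(-251, 9*(-18)) + H(107, 240)) = 1/(-3019/516*(-251) + (-7 - 1*240)) = 1/(757769/516 + (-7 - 240)) = 1/(757769/516 - 247) = 1/(630317/516) = 516/630317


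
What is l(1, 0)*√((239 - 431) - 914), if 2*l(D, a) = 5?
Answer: 5*I*√1106/2 ≈ 83.141*I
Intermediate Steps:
l(D, a) = 5/2 (l(D, a) = (½)*5 = 5/2)
l(1, 0)*√((239 - 431) - 914) = 5*√((239 - 431) - 914)/2 = 5*√(-192 - 914)/2 = 5*√(-1106)/2 = 5*(I*√1106)/2 = 5*I*√1106/2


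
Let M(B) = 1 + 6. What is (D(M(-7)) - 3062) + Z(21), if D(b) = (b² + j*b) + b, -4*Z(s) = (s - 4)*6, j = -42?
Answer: -6651/2 ≈ -3325.5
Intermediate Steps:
M(B) = 7
Z(s) = 6 - 3*s/2 (Z(s) = -(s - 4)*6/4 = -(-4 + s)*6/4 = -(-24 + 6*s)/4 = 6 - 3*s/2)
D(b) = b² - 41*b (D(b) = (b² - 42*b) + b = b² - 41*b)
(D(M(-7)) - 3062) + Z(21) = (7*(-41 + 7) - 3062) + (6 - 3/2*21) = (7*(-34) - 3062) + (6 - 63/2) = (-238 - 3062) - 51/2 = -3300 - 51/2 = -6651/2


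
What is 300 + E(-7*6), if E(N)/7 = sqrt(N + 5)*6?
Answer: 300 + 42*I*sqrt(37) ≈ 300.0 + 255.48*I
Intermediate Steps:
E(N) = 42*sqrt(5 + N) (E(N) = 7*(sqrt(N + 5)*6) = 7*(sqrt(5 + N)*6) = 7*(6*sqrt(5 + N)) = 42*sqrt(5 + N))
300 + E(-7*6) = 300 + 42*sqrt(5 - 7*6) = 300 + 42*sqrt(5 - 42) = 300 + 42*sqrt(-37) = 300 + 42*(I*sqrt(37)) = 300 + 42*I*sqrt(37)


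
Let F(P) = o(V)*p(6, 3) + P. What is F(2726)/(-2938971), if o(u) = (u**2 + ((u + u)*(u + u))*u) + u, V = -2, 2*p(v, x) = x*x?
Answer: -2591/2938971 ≈ -0.00088160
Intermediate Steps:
p(v, x) = x**2/2 (p(v, x) = (x*x)/2 = x**2/2)
o(u) = u + u**2 + 4*u**3 (o(u) = (u**2 + ((2*u)*(2*u))*u) + u = (u**2 + (4*u**2)*u) + u = (u**2 + 4*u**3) + u = u + u**2 + 4*u**3)
F(P) = -135 + P (F(P) = (-2*(1 - 2 + 4*(-2)**2))*((1/2)*3**2) + P = (-2*(1 - 2 + 4*4))*((1/2)*9) + P = -2*(1 - 2 + 16)*(9/2) + P = -2*15*(9/2) + P = -30*9/2 + P = -135 + P)
F(2726)/(-2938971) = (-135 + 2726)/(-2938971) = 2591*(-1/2938971) = -2591/2938971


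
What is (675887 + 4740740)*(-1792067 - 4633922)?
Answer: -34807185519103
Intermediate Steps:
(675887 + 4740740)*(-1792067 - 4633922) = 5416627*(-6425989) = -34807185519103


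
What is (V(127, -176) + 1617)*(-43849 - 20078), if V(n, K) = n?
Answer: -111488688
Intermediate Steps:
(V(127, -176) + 1617)*(-43849 - 20078) = (127 + 1617)*(-43849 - 20078) = 1744*(-63927) = -111488688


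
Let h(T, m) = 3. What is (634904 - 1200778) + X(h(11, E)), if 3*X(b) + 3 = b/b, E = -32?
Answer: -1697624/3 ≈ -5.6588e+5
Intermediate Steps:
X(b) = -⅔ (X(b) = -1 + (b/b)/3 = -1 + (⅓)*1 = -1 + ⅓ = -⅔)
(634904 - 1200778) + X(h(11, E)) = (634904 - 1200778) - ⅔ = -565874 - ⅔ = -1697624/3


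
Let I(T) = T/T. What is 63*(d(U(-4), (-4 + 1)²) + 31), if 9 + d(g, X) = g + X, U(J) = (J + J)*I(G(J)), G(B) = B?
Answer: 1449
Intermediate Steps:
I(T) = 1
U(J) = 2*J (U(J) = (J + J)*1 = (2*J)*1 = 2*J)
d(g, X) = -9 + X + g (d(g, X) = -9 + (g + X) = -9 + (X + g) = -9 + X + g)
63*(d(U(-4), (-4 + 1)²) + 31) = 63*((-9 + (-4 + 1)² + 2*(-4)) + 31) = 63*((-9 + (-3)² - 8) + 31) = 63*((-9 + 9 - 8) + 31) = 63*(-8 + 31) = 63*23 = 1449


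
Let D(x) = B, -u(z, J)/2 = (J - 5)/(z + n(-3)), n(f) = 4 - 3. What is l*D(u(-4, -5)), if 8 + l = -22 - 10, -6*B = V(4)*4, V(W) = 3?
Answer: 80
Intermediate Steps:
n(f) = 1
B = -2 (B = -4/2 = -1/6*12 = -2)
u(z, J) = -2*(-5 + J)/(1 + z) (u(z, J) = -2*(J - 5)/(z + 1) = -2*(-5 + J)/(1 + z))
D(x) = -2
l = -40 (l = -8 + (-22 - 10) = -8 - 32 = -40)
l*D(u(-4, -5)) = -40*(-2) = 80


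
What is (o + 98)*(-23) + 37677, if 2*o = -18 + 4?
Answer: 35584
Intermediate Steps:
o = -7 (o = (-18 + 4)/2 = (½)*(-14) = -7)
(o + 98)*(-23) + 37677 = (-7 + 98)*(-23) + 37677 = 91*(-23) + 37677 = -2093 + 37677 = 35584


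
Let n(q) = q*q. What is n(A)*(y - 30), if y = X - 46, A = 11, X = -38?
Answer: -13794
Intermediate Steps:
y = -84 (y = -38 - 46 = -84)
n(q) = q²
n(A)*(y - 30) = 11²*(-84 - 30) = 121*(-114) = -13794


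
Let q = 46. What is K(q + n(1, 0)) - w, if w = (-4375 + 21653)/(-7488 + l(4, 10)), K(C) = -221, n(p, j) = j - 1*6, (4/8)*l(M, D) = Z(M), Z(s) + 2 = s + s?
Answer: -817459/3738 ≈ -218.69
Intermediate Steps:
Z(s) = -2 + 2*s (Z(s) = -2 + (s + s) = -2 + 2*s)
l(M, D) = -4 + 4*M (l(M, D) = 2*(-2 + 2*M) = -4 + 4*M)
n(p, j) = -6 + j (n(p, j) = j - 6 = -6 + j)
w = -8639/3738 (w = (-4375 + 21653)/(-7488 + (-4 + 4*4)) = 17278/(-7488 + (-4 + 16)) = 17278/(-7488 + 12) = 17278/(-7476) = 17278*(-1/7476) = -8639/3738 ≈ -2.3111)
K(q + n(1, 0)) - w = -221 - 1*(-8639/3738) = -221 + 8639/3738 = -817459/3738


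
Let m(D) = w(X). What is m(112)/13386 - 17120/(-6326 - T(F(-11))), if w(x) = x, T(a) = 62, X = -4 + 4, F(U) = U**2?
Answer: 4280/1597 ≈ 2.6800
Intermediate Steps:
X = 0
m(D) = 0
m(112)/13386 - 17120/(-6326 - T(F(-11))) = 0/13386 - 17120/(-6326 - 1*62) = 0*(1/13386) - 17120/(-6326 - 62) = 0 - 17120/(-6388) = 0 - 17120*(-1/6388) = 0 + 4280/1597 = 4280/1597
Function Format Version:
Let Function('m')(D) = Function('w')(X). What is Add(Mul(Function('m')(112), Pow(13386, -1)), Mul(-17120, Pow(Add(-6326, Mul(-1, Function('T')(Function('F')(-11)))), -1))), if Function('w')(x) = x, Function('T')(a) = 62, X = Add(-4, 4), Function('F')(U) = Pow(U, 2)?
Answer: Rational(4280, 1597) ≈ 2.6800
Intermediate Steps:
X = 0
Function('m')(D) = 0
Add(Mul(Function('m')(112), Pow(13386, -1)), Mul(-17120, Pow(Add(-6326, Mul(-1, Function('T')(Function('F')(-11)))), -1))) = Add(Mul(0, Pow(13386, -1)), Mul(-17120, Pow(Add(-6326, Mul(-1, 62)), -1))) = Add(Mul(0, Rational(1, 13386)), Mul(-17120, Pow(Add(-6326, -62), -1))) = Add(0, Mul(-17120, Pow(-6388, -1))) = Add(0, Mul(-17120, Rational(-1, 6388))) = Add(0, Rational(4280, 1597)) = Rational(4280, 1597)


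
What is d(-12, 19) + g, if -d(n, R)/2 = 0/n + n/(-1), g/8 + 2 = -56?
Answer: -488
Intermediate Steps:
g = -464 (g = -16 + 8*(-56) = -16 - 448 = -464)
d(n, R) = 2*n (d(n, R) = -2*(0/n + n/(-1)) = -2*(0 + n*(-1)) = -2*(0 - n) = -(-2)*n = 2*n)
d(-12, 19) + g = 2*(-12) - 464 = -24 - 464 = -488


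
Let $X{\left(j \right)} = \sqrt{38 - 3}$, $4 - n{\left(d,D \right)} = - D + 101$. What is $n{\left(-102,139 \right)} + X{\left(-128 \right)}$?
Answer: $42 + \sqrt{35} \approx 47.916$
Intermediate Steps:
$n{\left(d,D \right)} = -97 + D$ ($n{\left(d,D \right)} = 4 - \left(- D + 101\right) = 4 - \left(101 - D\right) = 4 + \left(-101 + D\right) = -97 + D$)
$X{\left(j \right)} = \sqrt{35}$
$n{\left(-102,139 \right)} + X{\left(-128 \right)} = \left(-97 + 139\right) + \sqrt{35} = 42 + \sqrt{35}$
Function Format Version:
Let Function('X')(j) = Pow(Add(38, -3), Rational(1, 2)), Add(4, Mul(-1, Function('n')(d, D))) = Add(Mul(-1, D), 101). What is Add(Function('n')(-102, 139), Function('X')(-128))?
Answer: Add(42, Pow(35, Rational(1, 2))) ≈ 47.916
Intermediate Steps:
Function('n')(d, D) = Add(-97, D) (Function('n')(d, D) = Add(4, Mul(-1, Add(Mul(-1, D), 101))) = Add(4, Mul(-1, Add(101, Mul(-1, D)))) = Add(4, Add(-101, D)) = Add(-97, D))
Function('X')(j) = Pow(35, Rational(1, 2))
Add(Function('n')(-102, 139), Function('X')(-128)) = Add(Add(-97, 139), Pow(35, Rational(1, 2))) = Add(42, Pow(35, Rational(1, 2)))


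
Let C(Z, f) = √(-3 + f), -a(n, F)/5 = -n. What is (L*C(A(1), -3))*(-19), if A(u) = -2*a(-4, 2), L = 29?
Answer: -551*I*√6 ≈ -1349.7*I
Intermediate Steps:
a(n, F) = 5*n (a(n, F) = -(-5)*n = 5*n)
A(u) = 40 (A(u) = -10*(-4) = -2*(-20) = 40)
(L*C(A(1), -3))*(-19) = (29*√(-3 - 3))*(-19) = (29*√(-6))*(-19) = (29*(I*√6))*(-19) = (29*I*√6)*(-19) = -551*I*√6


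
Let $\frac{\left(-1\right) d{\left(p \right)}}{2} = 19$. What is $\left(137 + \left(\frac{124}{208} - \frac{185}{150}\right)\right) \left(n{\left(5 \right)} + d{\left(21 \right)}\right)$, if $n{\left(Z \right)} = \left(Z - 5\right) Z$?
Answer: $- \frac{2020897}{390} \approx -5181.8$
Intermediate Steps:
$d{\left(p \right)} = -38$ ($d{\left(p \right)} = \left(-2\right) 19 = -38$)
$n{\left(Z \right)} = Z \left(-5 + Z\right)$ ($n{\left(Z \right)} = \left(-5 + Z\right) Z = Z \left(-5 + Z\right)$)
$\left(137 + \left(\frac{124}{208} - \frac{185}{150}\right)\right) \left(n{\left(5 \right)} + d{\left(21 \right)}\right) = \left(137 + \left(\frac{124}{208} - \frac{185}{150}\right)\right) \left(5 \left(-5 + 5\right) - 38\right) = \left(137 + \left(124 \cdot \frac{1}{208} - \frac{37}{30}\right)\right) \left(5 \cdot 0 - 38\right) = \left(137 + \left(\frac{31}{52} - \frac{37}{30}\right)\right) \left(0 - 38\right) = \left(137 - \frac{497}{780}\right) \left(-38\right) = \frac{106363}{780} \left(-38\right) = - \frac{2020897}{390}$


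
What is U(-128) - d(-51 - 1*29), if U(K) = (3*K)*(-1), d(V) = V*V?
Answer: -6016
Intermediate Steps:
d(V) = V²
U(K) = -3*K
U(-128) - d(-51 - 1*29) = -3*(-128) - (-51 - 1*29)² = 384 - (-51 - 29)² = 384 - 1*(-80)² = 384 - 1*6400 = 384 - 6400 = -6016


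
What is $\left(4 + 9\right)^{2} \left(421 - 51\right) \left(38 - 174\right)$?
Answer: $-8504080$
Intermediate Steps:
$\left(4 + 9\right)^{2} \left(421 - 51\right) \left(38 - 174\right) = 13^{2} \cdot 370 \left(-136\right) = 169 \left(-50320\right) = -8504080$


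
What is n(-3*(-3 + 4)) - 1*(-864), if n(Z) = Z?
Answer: 861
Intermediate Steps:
n(-3*(-3 + 4)) - 1*(-864) = -3*(-3 + 4) - 1*(-864) = -3*1 + 864 = -3 + 864 = 861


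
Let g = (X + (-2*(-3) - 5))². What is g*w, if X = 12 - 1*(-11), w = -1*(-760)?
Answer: 437760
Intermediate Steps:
w = 760
X = 23 (X = 12 + 11 = 23)
g = 576 (g = (23 + (-2*(-3) - 5))² = (23 + (6 - 5))² = (23 + 1)² = 24² = 576)
g*w = 576*760 = 437760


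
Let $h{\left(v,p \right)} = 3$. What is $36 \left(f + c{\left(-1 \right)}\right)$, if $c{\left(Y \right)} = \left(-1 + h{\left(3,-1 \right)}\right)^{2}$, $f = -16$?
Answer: $-432$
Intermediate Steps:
$c{\left(Y \right)} = 4$ ($c{\left(Y \right)} = \left(-1 + 3\right)^{2} = 2^{2} = 4$)
$36 \left(f + c{\left(-1 \right)}\right) = 36 \left(-16 + 4\right) = 36 \left(-12\right) = -432$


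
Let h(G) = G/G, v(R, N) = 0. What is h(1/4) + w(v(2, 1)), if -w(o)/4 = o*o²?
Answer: 1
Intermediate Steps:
w(o) = -4*o³ (w(o) = -4*o*o² = -4*o³)
h(G) = 1
h(1/4) + w(v(2, 1)) = 1 - 4*0³ = 1 - 4*0 = 1 + 0 = 1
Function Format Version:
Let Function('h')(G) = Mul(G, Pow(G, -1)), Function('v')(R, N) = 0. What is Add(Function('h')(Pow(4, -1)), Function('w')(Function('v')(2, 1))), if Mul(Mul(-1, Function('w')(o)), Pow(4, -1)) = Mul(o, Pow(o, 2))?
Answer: 1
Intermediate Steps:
Function('w')(o) = Mul(-4, Pow(o, 3)) (Function('w')(o) = Mul(-4, Mul(o, Pow(o, 2))) = Mul(-4, Pow(o, 3)))
Function('h')(G) = 1
Add(Function('h')(Pow(4, -1)), Function('w')(Function('v')(2, 1))) = Add(1, Mul(-4, Pow(0, 3))) = Add(1, Mul(-4, 0)) = Add(1, 0) = 1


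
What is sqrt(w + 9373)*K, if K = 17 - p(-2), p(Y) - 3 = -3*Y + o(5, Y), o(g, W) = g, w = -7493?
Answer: 6*sqrt(470) ≈ 130.08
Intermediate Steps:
p(Y) = 8 - 3*Y (p(Y) = 3 + (-3*Y + 5) = 3 + (5 - 3*Y) = 8 - 3*Y)
K = 3 (K = 17 - (8 - 3*(-2)) = 17 - (8 + 6) = 17 - 1*14 = 17 - 14 = 3)
sqrt(w + 9373)*K = sqrt(-7493 + 9373)*3 = sqrt(1880)*3 = (2*sqrt(470))*3 = 6*sqrt(470)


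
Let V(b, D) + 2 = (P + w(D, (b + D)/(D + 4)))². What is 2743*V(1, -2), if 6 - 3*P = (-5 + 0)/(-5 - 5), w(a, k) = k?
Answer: -5486/9 ≈ -609.56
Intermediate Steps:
P = 11/6 (P = 2 - (-5 + 0)/(3*(-5 - 5)) = 2 - (-5)/(3*(-10)) = 2 - (-5)*(-1)/(3*10) = 2 - ⅓*½ = 2 - ⅙ = 11/6 ≈ 1.8333)
V(b, D) = -2 + (11/6 + (D + b)/(4 + D))² (V(b, D) = -2 + (11/6 + (b + D)/(D + 4))² = -2 + (11/6 + (D + b)/(4 + D))²)
2743*V(1, -2) = 2743*(-2 + (44 + 6*1 + 17*(-2))²/(36*(4 - 2)²)) = 2743*(-2 + (1/36)*(44 + 6 - 34)²/2²) = 2743*(-2 + (1/36)*(¼)*16²) = 2743*(-2 + (1/36)*(¼)*256) = 2743*(-2 + 16/9) = 2743*(-2/9) = -5486/9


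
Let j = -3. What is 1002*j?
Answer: -3006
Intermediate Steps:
1002*j = 1002*(-3) = -3006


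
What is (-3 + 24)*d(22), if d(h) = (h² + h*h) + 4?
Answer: 20412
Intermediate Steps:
d(h) = 4 + 2*h² (d(h) = (h² + h²) + 4 = 2*h² + 4 = 4 + 2*h²)
(-3 + 24)*d(22) = (-3 + 24)*(4 + 2*22²) = 21*(4 + 2*484) = 21*(4 + 968) = 21*972 = 20412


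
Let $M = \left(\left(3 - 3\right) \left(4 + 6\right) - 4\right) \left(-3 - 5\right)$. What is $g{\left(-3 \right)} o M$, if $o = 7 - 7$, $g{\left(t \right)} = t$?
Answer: $0$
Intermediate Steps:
$o = 0$
$M = 32$ ($M = \left(0 \cdot 10 - 4\right) \left(-8\right) = \left(0 - 4\right) \left(-8\right) = \left(-4\right) \left(-8\right) = 32$)
$g{\left(-3 \right)} o M = \left(-3\right) 0 \cdot 32 = 0 \cdot 32 = 0$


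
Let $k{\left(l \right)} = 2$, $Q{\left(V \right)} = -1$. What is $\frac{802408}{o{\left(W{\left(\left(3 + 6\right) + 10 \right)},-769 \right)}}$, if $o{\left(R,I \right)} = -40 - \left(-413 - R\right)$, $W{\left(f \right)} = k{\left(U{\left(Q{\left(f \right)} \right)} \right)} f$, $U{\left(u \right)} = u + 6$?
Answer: $\frac{802408}{411} \approx 1952.3$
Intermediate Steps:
$U{\left(u \right)} = 6 + u$
$W{\left(f \right)} = 2 f$
$o{\left(R,I \right)} = 373 + R$ ($o{\left(R,I \right)} = -40 + \left(413 + R\right) = 373 + R$)
$\frac{802408}{o{\left(W{\left(\left(3 + 6\right) + 10 \right)},-769 \right)}} = \frac{802408}{373 + 2 \left(\left(3 + 6\right) + 10\right)} = \frac{802408}{373 + 2 \left(9 + 10\right)} = \frac{802408}{373 + 2 \cdot 19} = \frac{802408}{373 + 38} = \frac{802408}{411}$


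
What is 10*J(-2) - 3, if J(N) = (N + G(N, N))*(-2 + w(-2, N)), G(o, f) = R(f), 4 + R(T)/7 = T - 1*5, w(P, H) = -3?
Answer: 3947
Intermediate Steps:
R(T) = -63 + 7*T (R(T) = -28 + 7*(T - 1*5) = -28 + 7*(T - 5) = -28 + 7*(-5 + T) = -28 + (-35 + 7*T) = -63 + 7*T)
G(o, f) = -63 + 7*f
J(N) = 315 - 40*N (J(N) = (N + (-63 + 7*N))*(-2 - 3) = (-63 + 8*N)*(-5) = 315 - 40*N)
10*J(-2) - 3 = 10*(315 - 40*(-2)) - 3 = 10*(315 + 80) - 3 = 10*395 - 3 = 3950 - 3 = 3947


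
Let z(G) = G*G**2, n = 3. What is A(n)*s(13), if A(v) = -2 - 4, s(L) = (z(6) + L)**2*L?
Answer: -4090398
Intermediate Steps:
z(G) = G**3
s(L) = L*(216 + L)**2 (s(L) = (6**3 + L)**2*L = (216 + L)**2*L = L*(216 + L)**2)
A(v) = -6
A(n)*s(13) = -78*(216 + 13)**2 = -78*229**2 = -78*52441 = -6*681733 = -4090398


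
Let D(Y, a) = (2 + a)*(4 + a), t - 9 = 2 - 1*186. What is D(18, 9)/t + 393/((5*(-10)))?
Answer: -3037/350 ≈ -8.6771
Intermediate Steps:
t = -175 (t = 9 + (2 - 1*186) = 9 + (2 - 186) = 9 - 184 = -175)
D(18, 9)/t + 393/((5*(-10))) = (8 + 9**2 + 6*9)/(-175) + 393/((5*(-10))) = (8 + 81 + 54)*(-1/175) + 393/(-50) = 143*(-1/175) + 393*(-1/50) = -143/175 - 393/50 = -3037/350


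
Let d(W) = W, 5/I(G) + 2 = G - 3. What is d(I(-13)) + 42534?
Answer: 765607/18 ≈ 42534.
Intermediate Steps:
I(G) = 5/(-5 + G) (I(G) = 5/(-2 + (G - 3)) = 5/(-2 + (-3 + G)) = 5/(-5 + G))
d(I(-13)) + 42534 = 5/(-5 - 13) + 42534 = 5/(-18) + 42534 = 5*(-1/18) + 42534 = -5/18 + 42534 = 765607/18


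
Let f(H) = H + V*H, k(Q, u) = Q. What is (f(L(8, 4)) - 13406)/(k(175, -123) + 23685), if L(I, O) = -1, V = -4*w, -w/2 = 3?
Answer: -13431/23860 ≈ -0.56291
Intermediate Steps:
w = -6 (w = -2*3 = -6)
V = 24 (V = -4*(-6) = 24)
f(H) = 25*H (f(H) = H + 24*H = 25*H)
(f(L(8, 4)) - 13406)/(k(175, -123) + 23685) = (25*(-1) - 13406)/(175 + 23685) = (-25 - 13406)/23860 = -13431*1/23860 = -13431/23860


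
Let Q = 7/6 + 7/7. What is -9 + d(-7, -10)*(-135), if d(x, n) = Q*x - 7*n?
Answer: -14823/2 ≈ -7411.5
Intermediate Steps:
Q = 13/6 (Q = 7*(⅙) + 7*(⅐) = 7/6 + 1 = 13/6 ≈ 2.1667)
d(x, n) = -7*n + 13*x/6 (d(x, n) = 13*x/6 - 7*n = -7*n + 13*x/6)
-9 + d(-7, -10)*(-135) = -9 + (-7*(-10) + (13/6)*(-7))*(-135) = -9 + (70 - 91/6)*(-135) = -9 + (329/6)*(-135) = -9 - 14805/2 = -14823/2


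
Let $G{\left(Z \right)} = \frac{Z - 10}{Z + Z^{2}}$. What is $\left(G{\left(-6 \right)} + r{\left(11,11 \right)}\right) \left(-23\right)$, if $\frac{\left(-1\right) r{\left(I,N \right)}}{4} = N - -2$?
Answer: $\frac{18124}{15} \approx 1208.3$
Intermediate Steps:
$r{\left(I,N \right)} = -8 - 4 N$ ($r{\left(I,N \right)} = - 4 \left(N - -2\right) = - 4 \left(N + 2\right) = - 4 \left(2 + N\right) = -8 - 4 N$)
$G{\left(Z \right)} = \frac{-10 + Z}{Z + Z^{2}}$
$\left(G{\left(-6 \right)} + r{\left(11,11 \right)}\right) \left(-23\right) = \left(\frac{-10 - 6}{\left(-6\right) \left(1 - 6\right)} - 52\right) \left(-23\right) = \left(\left(- \frac{1}{6}\right) \frac{1}{-5} \left(-16\right) - 52\right) \left(-23\right) = \left(\left(- \frac{1}{6}\right) \left(- \frac{1}{5}\right) \left(-16\right) - 52\right) \left(-23\right) = \left(- \frac{8}{15} - 52\right) \left(-23\right) = \left(- \frac{788}{15}\right) \left(-23\right) = \frac{18124}{15}$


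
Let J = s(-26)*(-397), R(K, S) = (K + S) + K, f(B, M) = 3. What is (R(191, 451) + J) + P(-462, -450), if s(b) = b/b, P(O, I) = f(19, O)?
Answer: 439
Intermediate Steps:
P(O, I) = 3
R(K, S) = S + 2*K
s(b) = 1
J = -397 (J = 1*(-397) = -397)
(R(191, 451) + J) + P(-462, -450) = ((451 + 2*191) - 397) + 3 = ((451 + 382) - 397) + 3 = (833 - 397) + 3 = 436 + 3 = 439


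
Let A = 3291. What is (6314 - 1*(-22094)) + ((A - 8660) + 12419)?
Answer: 35458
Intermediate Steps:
(6314 - 1*(-22094)) + ((A - 8660) + 12419) = (6314 - 1*(-22094)) + ((3291 - 8660) + 12419) = (6314 + 22094) + (-5369 + 12419) = 28408 + 7050 = 35458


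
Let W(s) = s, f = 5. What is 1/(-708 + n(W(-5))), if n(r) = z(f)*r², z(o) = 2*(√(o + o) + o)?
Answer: -229/92382 - 25*√10/92382 ≈ -0.0033346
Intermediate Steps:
z(o) = 2*o + 2*√2*√o (z(o) = 2*(√(2*o) + o) = 2*(√2*√o + o) = 2*(o + √2*√o) = 2*o + 2*√2*√o)
n(r) = r²*(10 + 2*√10) (n(r) = (2*5 + 2*√2*√5)*r² = (10 + 2*√10)*r² = r²*(10 + 2*√10))
1/(-708 + n(W(-5))) = 1/(-708 + 2*(-5)²*(5 + √10)) = 1/(-708 + 2*25*(5 + √10)) = 1/(-708 + (250 + 50*√10)) = 1/(-458 + 50*√10)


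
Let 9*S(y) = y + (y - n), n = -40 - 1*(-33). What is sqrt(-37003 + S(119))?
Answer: I*sqrt(332782)/3 ≈ 192.29*I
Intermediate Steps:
n = -7 (n = -40 + 33 = -7)
S(y) = 7/9 + 2*y/9 (S(y) = (y + (y - 1*(-7)))/9 = (y + (y + 7))/9 = (y + (7 + y))/9 = (7 + 2*y)/9 = 7/9 + 2*y/9)
sqrt(-37003 + S(119)) = sqrt(-37003 + (7/9 + (2/9)*119)) = sqrt(-37003 + (7/9 + 238/9)) = sqrt(-37003 + 245/9) = sqrt(-332782/9) = I*sqrt(332782)/3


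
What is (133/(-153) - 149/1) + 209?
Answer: 9047/153 ≈ 59.131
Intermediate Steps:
(133/(-153) - 149/1) + 209 = (133*(-1/153) - 149*1) + 209 = (-133/153 - 149) + 209 = -22930/153 + 209 = 9047/153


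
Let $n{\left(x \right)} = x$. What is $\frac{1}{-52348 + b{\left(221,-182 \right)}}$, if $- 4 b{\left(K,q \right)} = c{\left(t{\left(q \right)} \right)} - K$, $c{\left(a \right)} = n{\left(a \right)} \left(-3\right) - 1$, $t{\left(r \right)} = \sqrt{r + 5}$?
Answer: $- \frac{836680}{43752090493} - \frac{12 i \sqrt{177}}{43752090493} \approx -1.9123 \cdot 10^{-5} - 3.649 \cdot 10^{-9} i$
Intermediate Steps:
$t{\left(r \right)} = \sqrt{5 + r}$
$c{\left(a \right)} = -1 - 3 a$ ($c{\left(a \right)} = a \left(-3\right) - 1 = - 3 a - 1 = -1 - 3 a$)
$b{\left(K,q \right)} = \frac{1}{4} + \frac{K}{4} + \frac{3 \sqrt{5 + q}}{4}$ ($b{\left(K,q \right)} = - \frac{\left(-1 - 3 \sqrt{5 + q}\right) - K}{4} = - \frac{-1 - K - 3 \sqrt{5 + q}}{4} = \frac{1}{4} + \frac{K}{4} + \frac{3 \sqrt{5 + q}}{4}$)
$\frac{1}{-52348 + b{\left(221,-182 \right)}} = \frac{1}{-52348 + \left(\frac{1}{4} + \frac{1}{4} \cdot 221 + \frac{3 \sqrt{5 - 182}}{4}\right)} = \frac{1}{-52348 + \left(\frac{1}{4} + \frac{221}{4} + \frac{3 \sqrt{-177}}{4}\right)} = \frac{1}{-52348 + \left(\frac{1}{4} + \frac{221}{4} + \frac{3 i \sqrt{177}}{4}\right)} = \frac{1}{-52348 + \left(\frac{111}{2} + \frac{3 i \sqrt{177}}{4}\right)} = \frac{1}{- \frac{104585}{2} + \frac{3 i \sqrt{177}}{4}}$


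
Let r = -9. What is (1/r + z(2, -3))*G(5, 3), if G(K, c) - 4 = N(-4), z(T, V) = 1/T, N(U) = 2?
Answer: 7/3 ≈ 2.3333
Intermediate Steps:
G(K, c) = 6 (G(K, c) = 4 + 2 = 6)
(1/r + z(2, -3))*G(5, 3) = (1/(-9) + 1/2)*6 = (-⅑ + ½)*6 = (7/18)*6 = 7/3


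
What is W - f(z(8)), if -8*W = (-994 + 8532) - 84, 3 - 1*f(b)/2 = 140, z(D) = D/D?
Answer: -2631/4 ≈ -657.75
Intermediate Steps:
z(D) = 1
f(b) = -274 (f(b) = 6 - 2*140 = 6 - 280 = -274)
W = -3727/4 (W = -((-994 + 8532) - 84)/8 = -(7538 - 84)/8 = -⅛*7454 = -3727/4 ≈ -931.75)
W - f(z(8)) = -3727/4 - 1*(-274) = -3727/4 + 274 = -2631/4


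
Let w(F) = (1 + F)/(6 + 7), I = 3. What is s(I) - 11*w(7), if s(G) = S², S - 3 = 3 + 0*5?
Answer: 380/13 ≈ 29.231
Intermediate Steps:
w(F) = 1/13 + F/13 (w(F) = (1 + F)/13 = (1 + F)*(1/13) = 1/13 + F/13)
S = 6 (S = 3 + (3 + 0*5) = 3 + (3 + 0) = 3 + 3 = 6)
s(G) = 36 (s(G) = 6² = 36)
s(I) - 11*w(7) = 36 - 11*(1/13 + (1/13)*7) = 36 - 11*(1/13 + 7/13) = 36 - 11*8/13 = 36 - 88/13 = 380/13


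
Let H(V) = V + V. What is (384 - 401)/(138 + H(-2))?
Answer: -17/134 ≈ -0.12687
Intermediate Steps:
H(V) = 2*V
(384 - 401)/(138 + H(-2)) = (384 - 401)/(138 + 2*(-2)) = -17/(138 - 4) = -17/134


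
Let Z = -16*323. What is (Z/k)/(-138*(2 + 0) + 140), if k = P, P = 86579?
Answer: 38/86579 ≈ 0.00043891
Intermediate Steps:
Z = -5168
k = 86579
(Z/k)/(-138*(2 + 0) + 140) = (-5168/86579)/(-138*(2 + 0) + 140) = (-5168*1/86579)/(-138*2 + 140) = -5168/(86579*(-138*2 + 140)) = -5168/(86579*(-276 + 140)) = -5168/86579/(-136) = -5168/86579*(-1/136) = 38/86579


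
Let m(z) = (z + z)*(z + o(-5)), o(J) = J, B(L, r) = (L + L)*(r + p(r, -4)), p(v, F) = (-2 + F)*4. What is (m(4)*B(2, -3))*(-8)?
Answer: -6912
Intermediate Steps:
p(v, F) = -8 + 4*F
B(L, r) = 2*L*(-24 + r) (B(L, r) = (L + L)*(r + (-8 + 4*(-4))) = (2*L)*(r + (-8 - 16)) = (2*L)*(r - 24) = (2*L)*(-24 + r) = 2*L*(-24 + r))
m(z) = 2*z*(-5 + z) (m(z) = (z + z)*(z - 5) = (2*z)*(-5 + z) = 2*z*(-5 + z))
(m(4)*B(2, -3))*(-8) = ((2*4*(-5 + 4))*(2*2*(-24 - 3)))*(-8) = ((2*4*(-1))*(2*2*(-27)))*(-8) = -8*(-108)*(-8) = 864*(-8) = -6912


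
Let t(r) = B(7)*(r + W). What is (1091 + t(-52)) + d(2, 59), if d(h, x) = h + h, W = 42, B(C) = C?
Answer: 1025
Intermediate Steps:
d(h, x) = 2*h
t(r) = 294 + 7*r (t(r) = 7*(r + 42) = 7*(42 + r) = 294 + 7*r)
(1091 + t(-52)) + d(2, 59) = (1091 + (294 + 7*(-52))) + 2*2 = (1091 + (294 - 364)) + 4 = (1091 - 70) + 4 = 1021 + 4 = 1025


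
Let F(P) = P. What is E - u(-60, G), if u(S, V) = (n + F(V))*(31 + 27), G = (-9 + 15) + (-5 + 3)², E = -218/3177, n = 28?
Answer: -7002326/3177 ≈ -2204.1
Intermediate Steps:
E = -218/3177 (E = -218*1/3177 = -218/3177 ≈ -0.068618)
G = 10 (G = 6 + (-2)² = 6 + 4 = 10)
u(S, V) = 1624 + 58*V (u(S, V) = (28 + V)*(31 + 27) = (28 + V)*58 = 1624 + 58*V)
E - u(-60, G) = -218/3177 - (1624 + 58*10) = -218/3177 - (1624 + 580) = -218/3177 - 1*2204 = -218/3177 - 2204 = -7002326/3177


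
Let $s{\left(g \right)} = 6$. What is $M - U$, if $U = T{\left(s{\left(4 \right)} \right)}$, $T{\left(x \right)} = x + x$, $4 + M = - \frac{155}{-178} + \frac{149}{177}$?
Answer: $- \frac{450139}{31506} \approx -14.287$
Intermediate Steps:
$M = - \frac{72067}{31506}$ ($M = -4 + \left(- \frac{155}{-178} + \frac{149}{177}\right) = -4 + \left(\left(-155\right) \left(- \frac{1}{178}\right) + 149 \cdot \frac{1}{177}\right) = -4 + \left(\frac{155}{178} + \frac{149}{177}\right) = -4 + \frac{53957}{31506} = - \frac{72067}{31506} \approx -2.2874$)
$T{\left(x \right)} = 2 x$
$U = 12$ ($U = 2 \cdot 6 = 12$)
$M - U = - \frac{72067}{31506} - 12 = - \frac{450139}{31506}$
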